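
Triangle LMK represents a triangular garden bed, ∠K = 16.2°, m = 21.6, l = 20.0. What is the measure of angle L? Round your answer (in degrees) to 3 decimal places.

∠L ≈ 66.777°

By the law of cosines, k² = l² + m² − 2·l·m·cos K = 36.866, so k ≈ 6.0718.
Law of cosines again: cos L = (m² + k² − l²)/(2·m·k) ≈ 0.39431, so ∠L ≈ 66.78°.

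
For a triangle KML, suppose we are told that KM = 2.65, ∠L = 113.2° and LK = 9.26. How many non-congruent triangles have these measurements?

LK·sin L = 9.26·sin(113.2°) ≈ 8.511.
Since ∠L is not acute, a triangle exists only if KM > LK; here KM ≤ LK, so there is no triangle.

0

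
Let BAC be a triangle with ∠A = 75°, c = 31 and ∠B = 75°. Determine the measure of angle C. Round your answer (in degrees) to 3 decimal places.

30.000

The third angle is ∠C = 180° − ∠B − ∠A = 30.00°.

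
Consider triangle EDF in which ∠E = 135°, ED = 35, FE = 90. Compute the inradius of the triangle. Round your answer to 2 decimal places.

By the law of cosines, DF² = FE² + ED² − 2·FE·ED·cos E = 13780, so DF ≈ 117.39.
Area = ½·FE·ED·sin E ≈ 1113.7.
Semiperimeter s = (117.39+90+35)/2 = 121.19.
Inradius = area/s = 1113.7/121.19 ≈ 9.1894.

r ≈ 9.19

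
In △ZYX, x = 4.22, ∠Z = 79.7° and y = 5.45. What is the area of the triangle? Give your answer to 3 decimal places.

Area = ½·y·x·sin Z ≈ 11.314.

11.314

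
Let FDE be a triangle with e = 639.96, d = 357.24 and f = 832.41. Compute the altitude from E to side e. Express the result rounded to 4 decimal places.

h_E ≈ 335.8795

Semiperimeter s = (832.41 + 357.24 + 639.96)/2 = 914.81.
Heron's formula: area = √(914.81·82.395·557.57·274.85) ≈ 1.0747e+05.
The altitude from E has length 2·area/e ≈ 335.88.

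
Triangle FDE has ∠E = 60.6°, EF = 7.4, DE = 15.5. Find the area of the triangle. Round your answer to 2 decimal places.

Area = ½·DE·EF·sin E ≈ 49.964.

area ≈ 49.96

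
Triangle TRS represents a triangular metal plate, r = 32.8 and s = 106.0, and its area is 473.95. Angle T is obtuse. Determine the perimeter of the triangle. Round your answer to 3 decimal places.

perimeter ≈ 276.648

From area = ½·r·s·sin T, we get sin T = 2·area/(r·s) ≈ 0.27264.
Taking the obtuse solution, ∠T ≈ 2.8655 rad.
Law of cosines then gives t ≈ 137.85.
Perimeter = 137.85 + 32.8 + 106 = 276.65.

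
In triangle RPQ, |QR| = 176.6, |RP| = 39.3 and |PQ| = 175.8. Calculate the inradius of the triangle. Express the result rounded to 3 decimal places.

Semiperimeter s = (175.8 + 176.6 + 39.3)/2 = 195.85.
Heron's formula: area = √(195.85·20.05·19.25·156.55) ≈ 3440.
Inradius = area/s = 3440/195.85 ≈ 17.565.

r ≈ 17.565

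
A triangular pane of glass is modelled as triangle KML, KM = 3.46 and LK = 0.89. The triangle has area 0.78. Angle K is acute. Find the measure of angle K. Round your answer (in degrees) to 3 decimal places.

∠K ≈ 30.437°

From area = ½·LK·KM·sin K, we get sin K = 2·area/(LK·KM) ≈ 0.50659.
Taking the acute solution, ∠K ≈ 30.44°.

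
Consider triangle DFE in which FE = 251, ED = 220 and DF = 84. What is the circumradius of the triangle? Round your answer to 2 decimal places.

By the law of cosines, cos D = (ED² + DF² − FE²) / (2·ED·DF) ≈ -0.20414, so ∠D ≈ 101.78°.
Circumradius = FE/(2 sin D) ≈ 128.2.

R ≈ 128.20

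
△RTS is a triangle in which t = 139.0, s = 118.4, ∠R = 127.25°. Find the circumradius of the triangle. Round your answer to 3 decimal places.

By the law of cosines, r² = t² + s² − 2·t·s·cos R = 53263, so r ≈ 230.79.
Area = ½·t·s·sin R ≈ 6550.1.
Circumradius = r/(2 sin R) ≈ 144.97.

144.967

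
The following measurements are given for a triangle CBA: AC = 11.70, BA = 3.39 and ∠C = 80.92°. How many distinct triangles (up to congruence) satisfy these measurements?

0

AC·sin C = 11.70·sin(80.92°) ≈ 11.55.
Since BA = 3.39 < 11.55 = AC sin C, no triangle exists.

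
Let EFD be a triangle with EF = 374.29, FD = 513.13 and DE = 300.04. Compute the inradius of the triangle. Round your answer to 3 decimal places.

93.535

Semiperimeter s = (513.13 + 300.04 + 374.29)/2 = 593.73.
Heron's formula: area = √(593.73·80.6·293.69·219.44) ≈ 55535.
Inradius = area/s = 55535/593.73 ≈ 93.535.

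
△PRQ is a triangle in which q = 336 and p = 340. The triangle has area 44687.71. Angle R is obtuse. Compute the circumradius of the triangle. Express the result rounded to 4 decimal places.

389.1721

From area = ½·q·p·sin R, we get sin R = 2·area/(q·p) ≈ 0.78235.
Taking the obtuse solution, ∠R ≈ 128.52°.
Law of cosines then gives r ≈ 608.94.
Circumradius = r/(2 sin R) ≈ 389.17.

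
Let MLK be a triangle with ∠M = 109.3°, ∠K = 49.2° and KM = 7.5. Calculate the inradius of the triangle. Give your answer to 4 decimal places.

2.5920

The third angle is ∠L = 180° − ∠K − ∠M = 21.50°.
Law of sines: LK = KM·sin M/sin L ≈ 19.314.
Law of sines: ML = KM·sin K/sin L ≈ 15.491.
Area = ½·KM·LK·sin K ≈ 54.827.
Semiperimeter s = (19.314+7.5+15.491)/2 = 21.152.
Inradius = area/s = 54.827/21.152 ≈ 2.592.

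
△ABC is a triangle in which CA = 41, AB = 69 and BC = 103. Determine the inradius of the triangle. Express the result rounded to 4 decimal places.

Semiperimeter s = (103 + 41 + 69)/2 = 106.5.
Heron's formula: area = √(106.5·3.5·65.5·37.5) ≈ 956.85.
Inradius = area/s = 956.85/106.5 ≈ 8.9845.

r ≈ 8.9845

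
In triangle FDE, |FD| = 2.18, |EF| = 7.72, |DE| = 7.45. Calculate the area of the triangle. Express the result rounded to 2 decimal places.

8.12

Semiperimeter s = (7.45 + 7.72 + 2.18)/2 = 8.675.
Heron's formula: area = √(8.675·1.225·0.955·6.495) ≈ 8.1188.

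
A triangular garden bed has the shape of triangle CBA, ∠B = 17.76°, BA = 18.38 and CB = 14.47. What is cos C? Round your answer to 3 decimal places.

cos C ≈ -0.476

By the law of cosines, AC² = CB² + BA² − 2·CB·BA·cos B = 40.638, so AC ≈ 6.3748.
Law of cosines again: cos C = (AC² + CB² − BA²)/(2·AC·CB) ≈ -0.47595, so ∠C ≈ 118.42°.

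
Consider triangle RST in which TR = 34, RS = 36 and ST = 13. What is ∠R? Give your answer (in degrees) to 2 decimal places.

By the law of cosines, cos R = (TR² + RS² − ST²) / (2·TR·RS) ≈ 0.93260, so ∠R ≈ 21.16°.

21.16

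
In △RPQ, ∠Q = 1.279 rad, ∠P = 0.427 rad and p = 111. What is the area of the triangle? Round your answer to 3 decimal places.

area ≈ 14116.516

The third angle is ∠R = π − ∠P − ∠Q = 1.436 rad.
Law of sines: r = p·sin R/sin P ≈ 265.58.
Law of sines: q = p·sin Q/sin P ≈ 256.69.
Area = ½·p·r·sin Q ≈ 14117.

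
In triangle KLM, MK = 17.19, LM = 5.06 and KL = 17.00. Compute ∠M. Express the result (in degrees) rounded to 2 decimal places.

By the law of cosines, cos M = (LM² + MK² − KL²) / (2·LM·MK) ≈ 0.18452, so ∠M ≈ 79.37°.

∠M ≈ 79.37°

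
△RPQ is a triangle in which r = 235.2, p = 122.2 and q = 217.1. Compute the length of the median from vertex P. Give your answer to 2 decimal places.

m_P ≈ 217.93

Median from P: ½√(2·q² + 2·r² − p²) ≈ 217.93.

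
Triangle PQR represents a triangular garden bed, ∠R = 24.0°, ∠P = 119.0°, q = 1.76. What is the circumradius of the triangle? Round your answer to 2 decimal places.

1.46

The third angle is ∠Q = 180° − ∠R − ∠P = 37.00°.
Law of sines: p = q·sin P/sin Q ≈ 2.5578.
Law of sines: r = q·sin R/sin Q ≈ 1.1895.
Circumradius = q/(2 sin Q) ≈ 1.4622.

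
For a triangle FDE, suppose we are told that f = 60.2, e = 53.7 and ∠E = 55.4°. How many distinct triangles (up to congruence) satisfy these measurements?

f·sin E = 60.2·sin(55.4°) ≈ 49.55.
Since f sin E < e < f (49.55 < 53.7 < 60.2), two triangles exist.

2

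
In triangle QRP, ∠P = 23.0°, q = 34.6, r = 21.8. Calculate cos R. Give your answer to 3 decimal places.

By the law of cosines, p² = q² + r² − 2·q·r·cos P = 283.76, so p ≈ 16.845.
Law of cosines again: cos R = (p² + q² − r²)/(2·p·q) ≈ 0.86273, so ∠R ≈ 30.38°.

cos R ≈ 0.863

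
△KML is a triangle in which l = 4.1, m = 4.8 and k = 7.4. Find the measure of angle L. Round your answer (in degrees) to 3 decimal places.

By the law of cosines, cos L = (k² + m² − l²) / (2·k·m) ≈ 0.85853, so ∠L ≈ 30.85°.

30.848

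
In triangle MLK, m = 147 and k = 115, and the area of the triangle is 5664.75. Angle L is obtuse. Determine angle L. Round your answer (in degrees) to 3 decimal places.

From area = ½·k·m·sin L, we get sin L = 2·area/(k·m) ≈ 0.67019.
Taking the obtuse solution, ∠L ≈ 137.92°.

137.919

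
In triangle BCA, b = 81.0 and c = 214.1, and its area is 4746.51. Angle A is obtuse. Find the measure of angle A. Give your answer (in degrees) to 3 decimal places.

146.811

From area = ½·b·c·sin A, we get sin A = 2·area/(b·c) ≈ 0.54740.
Taking the obtuse solution, ∠A ≈ 146.81°.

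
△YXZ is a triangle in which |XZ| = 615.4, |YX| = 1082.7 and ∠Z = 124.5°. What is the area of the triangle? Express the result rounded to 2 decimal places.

Law of sines: sin Y = |XZ|·sin Z/|YX| ≈ 0.46843.
Since |YX| ≥ |XZ|, only the acute value applies: ∠Y ≈ 27.93°.
Then ∠X = 180° − ∠Z − ∠Y ≈ 27.57°.
Law of sines gives |ZY| = |YX|·sin X/sin Z ≈ 608.
Area = ½·|YX|·|XZ|·sin X ≈ 1.5418e+05.

154179.03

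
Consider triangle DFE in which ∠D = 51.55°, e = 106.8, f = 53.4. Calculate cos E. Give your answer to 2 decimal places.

By the law of cosines, d² = f² + e² − 2·f·e·cos D = 7165, so d ≈ 84.647.
Law of cosines again: cos E = (d² + f² − e²)/(2·d·f) ≈ -0.15372, so ∠E ≈ 98.84°.

cos E ≈ -0.15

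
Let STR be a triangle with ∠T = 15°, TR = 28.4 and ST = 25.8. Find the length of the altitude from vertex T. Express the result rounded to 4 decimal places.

By the law of cosines, RS² = ST² + TR² − 2·ST·TR·cos T = 56.694, so RS ≈ 7.5295.
Area = ½·ST·TR·sin T ≈ 94.821.
The altitude from T has length 2·area/RS ≈ 25.186.

h_T ≈ 25.1865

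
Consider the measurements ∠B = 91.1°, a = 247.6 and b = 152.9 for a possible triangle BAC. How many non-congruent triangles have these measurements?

a·sin B = 247.6·sin(91.1°) ≈ 247.6.
Since ∠B is not acute, a triangle exists only if b > a; here b ≤ a, so there is no triangle.

0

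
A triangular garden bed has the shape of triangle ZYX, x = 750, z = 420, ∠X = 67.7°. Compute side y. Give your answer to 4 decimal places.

Law of sines: sin Z = z·sin X/x ≈ 0.51812.
Since x ≥ z, only the acute value applies: ∠Z ≈ 31.21°.
Then ∠Y = 180° − ∠X − ∠Z ≈ 81.09°.
Law of sines gives y = x·sin Y/sin X ≈ 800.85.

800.8537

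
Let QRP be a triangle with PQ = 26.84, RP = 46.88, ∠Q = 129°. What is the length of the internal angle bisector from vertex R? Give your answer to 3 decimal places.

31.824

Law of sines: sin R = PQ·sin Q/RP ≈ 0.44494.
Since RP ≥ PQ, only the acute value applies: ∠R ≈ 26.42°.
Then ∠P = 180° − ∠Q − ∠R ≈ 24.58°.
Law of sines gives QR = RP·sin P/sin Q ≈ 25.093.
The bisector from R has length 2·QR·RP·cos(∠R/2)/(QR+RP) ≈ 31.824.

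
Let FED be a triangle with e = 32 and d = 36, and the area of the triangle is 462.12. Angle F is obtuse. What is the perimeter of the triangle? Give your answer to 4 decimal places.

From area = ½·e·d·sin F, we get sin F = 2·area/(e·d) ≈ 0.80229.
Taking the obtuse solution, ∠F ≈ 126.65°.
Law of cosines then gives f ≈ 60.789.
Perimeter = 60.789 + 32 + 36 = 128.79.

perimeter ≈ 128.7892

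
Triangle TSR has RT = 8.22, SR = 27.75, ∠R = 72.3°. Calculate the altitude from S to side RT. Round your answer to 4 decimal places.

By the law of cosines, TS² = SR² + RT² − 2·SR·RT·cos R = 698.93, so TS ≈ 26.437.
Area = ½·SR·RT·sin R ≈ 108.65.
The altitude from S has length 2·area/RT ≈ 26.436.

h_S ≈ 26.4364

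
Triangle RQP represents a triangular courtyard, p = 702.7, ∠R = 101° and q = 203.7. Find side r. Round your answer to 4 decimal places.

By the law of cosines, r² = q² + p² − 2·q·p·cos R = 5.8991e+05, so r ≈ 768.05.

768.0532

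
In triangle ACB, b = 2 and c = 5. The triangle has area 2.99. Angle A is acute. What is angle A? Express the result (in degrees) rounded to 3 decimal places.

∠A ≈ 36.727°

From area = ½·c·b·sin A, we get sin A = 2·area/(c·b) ≈ 0.59800.
Taking the acute solution, ∠A ≈ 36.73°.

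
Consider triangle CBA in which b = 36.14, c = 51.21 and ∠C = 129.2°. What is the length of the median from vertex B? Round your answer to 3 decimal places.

m_B ≈ 34.429

Law of sines: sin B = b·sin C/c ≈ 0.54690.
Since c ≥ b, only the acute value applies: ∠B ≈ 33.15°.
Then ∠A = 180° − ∠C − ∠B ≈ 17.65°.
Law of sines gives a = c·sin A/sin C ≈ 20.032.
Median from B: ½√(2·a² + 2·c² − b²) ≈ 34.429.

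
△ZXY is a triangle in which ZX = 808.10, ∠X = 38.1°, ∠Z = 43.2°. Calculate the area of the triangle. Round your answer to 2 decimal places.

139521.13

The third angle is ∠Y = 180° − ∠Z − ∠X = 98.70°.
Law of sines: XY = ZX·sin Z/sin Y ≈ 559.62.
Law of sines: YZ = ZX·sin X/sin Y ≈ 504.43.
Area = ½·ZX·XY·sin X ≈ 1.3952e+05.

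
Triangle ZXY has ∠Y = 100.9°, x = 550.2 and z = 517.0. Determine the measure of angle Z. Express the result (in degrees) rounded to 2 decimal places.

38.08

By the law of cosines, y² = z² + x² − 2·z·x·cos Y = 6.7759e+05, so y ≈ 823.16.
Law of cosines again: cos Z = (x² + y² − z²)/(2·x·y) ≈ 0.78717, so ∠Z ≈ 38.08°.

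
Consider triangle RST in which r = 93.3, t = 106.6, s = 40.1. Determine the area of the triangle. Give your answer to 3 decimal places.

area ≈ 1852.132

Semiperimeter p = (93.3 + 40.1 + 106.6)/2 = 120.
Heron's formula: area = √(120·26.7·79.9·13.4) ≈ 1852.1.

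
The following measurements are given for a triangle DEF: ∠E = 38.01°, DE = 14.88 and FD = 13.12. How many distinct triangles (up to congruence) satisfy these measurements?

DE·sin E = 14.88·sin(38.01°) ≈ 9.163.
Since DE sin E < FD < DE (9.163 < 13.12 < 14.88), two triangles exist.

2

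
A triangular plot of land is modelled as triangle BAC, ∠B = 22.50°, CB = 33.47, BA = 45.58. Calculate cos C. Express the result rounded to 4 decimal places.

By the law of cosines, AC² = CB² + BA² − 2·CB·BA·cos B = 378.91, so AC ≈ 19.465.
Law of cosines again: cos C = (AC² + CB² − BA²)/(2·AC·CB) ≈ -0.44388, so ∠C ≈ 116.35°.

cos C ≈ -0.4439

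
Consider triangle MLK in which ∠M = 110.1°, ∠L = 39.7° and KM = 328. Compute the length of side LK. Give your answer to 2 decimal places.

482.21

The third angle is ∠K = 180° − ∠M − ∠L = 30.20°.
Law of sines: LK = KM·sin M/sin L ≈ 482.21.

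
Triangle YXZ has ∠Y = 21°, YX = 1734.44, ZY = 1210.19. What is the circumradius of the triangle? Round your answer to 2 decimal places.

1038.16

By the law of cosines, XZ² = ZY² + YX² − 2·ZY·YX·cos Y = 5.5367e+05, so XZ ≈ 744.09.
Area = ½·ZY·YX·sin Y ≈ 3.7611e+05.
Circumradius = XZ/(2 sin Y) ≈ 1038.2.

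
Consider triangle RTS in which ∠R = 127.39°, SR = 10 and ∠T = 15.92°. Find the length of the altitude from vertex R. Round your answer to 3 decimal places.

The third angle is ∠S = 180° − ∠R − ∠T = 36.69°.
Law of sines: TS = SR·sin R/sin T ≈ 28.966.
Law of sines: RT = SR·sin S/sin T ≈ 21.783.
Area = ½·SR·TS·sin S ≈ 86.534.
The altitude from R has length 2·area/TS ≈ 5.9749.

h_R ≈ 5.975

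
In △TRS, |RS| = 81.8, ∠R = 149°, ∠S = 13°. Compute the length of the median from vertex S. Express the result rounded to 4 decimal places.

m_S ≈ 108.4108

The third angle is ∠T = 180° − ∠R − ∠S = 18.00°.
Law of sines: |ST| = |RS|·sin R/sin T ≈ 136.34.
Law of sines: |TR| = |RS|·sin S/sin T ≈ 59.547.
Median from S: ½√(2·|RS|² + 2·|ST|² − |TR|²) ≈ 108.41.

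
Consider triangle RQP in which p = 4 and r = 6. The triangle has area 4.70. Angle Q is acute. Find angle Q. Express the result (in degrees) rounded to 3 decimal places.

∠Q ≈ 23.058°

From area = ½·p·r·sin Q, we get sin Q = 2·area/(p·r) ≈ 0.39167.
Taking the acute solution, ∠Q ≈ 23.06°.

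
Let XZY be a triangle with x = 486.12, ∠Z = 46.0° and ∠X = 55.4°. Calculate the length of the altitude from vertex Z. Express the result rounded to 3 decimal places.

476.529

The third angle is ∠Y = 180° − ∠X − ∠Z = 78.60°.
Law of sines: z = x·sin Z/sin X ≈ 424.82.
Law of sines: y = x·sin Y/sin X ≈ 578.92.
Area = ½·x·z·sin Y ≈ 1.0122e+05.
The altitude from Z has length 2·area/z ≈ 476.53.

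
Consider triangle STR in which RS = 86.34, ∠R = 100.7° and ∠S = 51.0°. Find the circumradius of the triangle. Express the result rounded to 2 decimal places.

91.06

The third angle is ∠T = 180° − ∠R − ∠S = 28.30°.
Law of sines: TR = RS·sin S/sin T ≈ 141.53.
Law of sines: ST = RS·sin R/sin T ≈ 178.95.
Circumradius = RS/(2 sin T) ≈ 91.059.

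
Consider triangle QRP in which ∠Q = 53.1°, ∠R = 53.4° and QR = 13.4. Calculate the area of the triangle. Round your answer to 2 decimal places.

area ≈ 60.11

The third angle is ∠P = 180° − ∠Q − ∠R = 73.50°.
Law of sines: RP = QR·sin Q/sin P ≈ 11.176.
Law of sines: PQ = QR·sin R/sin P ≈ 11.22.
Area = ½·QR·RP·sin R ≈ 60.114.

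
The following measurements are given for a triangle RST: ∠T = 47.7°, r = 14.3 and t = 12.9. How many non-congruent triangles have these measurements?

r·sin T = 14.3·sin(47.7°) ≈ 10.58.
Since r sin T < t < r (10.58 < 12.9 < 14.3), two triangles exist.

2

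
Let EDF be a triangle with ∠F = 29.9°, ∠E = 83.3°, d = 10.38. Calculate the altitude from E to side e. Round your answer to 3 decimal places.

h_E ≈ 5.174

The third angle is ∠D = 180° − ∠F − ∠E = 66.80°.
Law of sines: e = d·sin E/sin D ≈ 11.216.
Law of sines: f = d·sin F/sin D ≈ 5.6295.
Area = ½·d·e·sin F ≈ 29.018.
The altitude from E has length 2·area/e ≈ 5.1743.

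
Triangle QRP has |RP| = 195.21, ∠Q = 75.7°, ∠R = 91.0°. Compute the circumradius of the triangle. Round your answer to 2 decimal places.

100.73

The third angle is ∠P = 180° − ∠Q − ∠R = 13.30°.
Law of sines: |PQ| = |RP|·sin R/sin Q ≈ 201.42.
Law of sines: |QR| = |RP|·sin P/sin Q ≈ 46.344.
Circumradius = |RP|/(2 sin Q) ≈ 100.73.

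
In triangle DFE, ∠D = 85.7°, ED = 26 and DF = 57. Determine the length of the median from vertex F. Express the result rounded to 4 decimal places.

By the law of cosines, FE² = ED² + DF² − 2·ED·DF·cos D = 3702.8, so FE ≈ 60.85.
Median from F: ½√(2·DF² + 2·FE² − ED²) ≈ 57.505.

m_F ≈ 57.5055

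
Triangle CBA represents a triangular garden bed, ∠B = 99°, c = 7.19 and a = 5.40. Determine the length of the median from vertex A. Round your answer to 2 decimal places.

By the law of cosines, b² = a² + c² − 2·a·c·cos B = 93.004, so b ≈ 9.6438.
Median from A: ½√(2·c² + 2·b² − a²) ≈ 8.066.

m_A ≈ 8.07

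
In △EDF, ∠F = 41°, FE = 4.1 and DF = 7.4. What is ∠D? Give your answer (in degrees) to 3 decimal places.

By the law of cosines, ED² = DF² + FE² − 2·DF·FE·cos F = 25.774, so ED ≈ 5.0768.
Law of cosines again: cos D = (ED² + DF² − FE²)/(2·ED·DF) ≈ 0.84811, so ∠D ≈ 31.99°.

31.994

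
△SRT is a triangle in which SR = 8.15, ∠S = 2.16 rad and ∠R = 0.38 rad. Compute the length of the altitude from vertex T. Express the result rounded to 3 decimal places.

The third angle is ∠T = π − ∠S − ∠R = 0.602 rad.
Law of sines: RT = SR·sin S/sin T ≈ 11.972.
Law of sines: TS = SR·sin R/sin T ≈ 5.3414.
Area = ½·SR·RT·sin R ≈ 18.096.
The altitude from T has length 2·area/SR ≈ 4.4408.

h_T ≈ 4.441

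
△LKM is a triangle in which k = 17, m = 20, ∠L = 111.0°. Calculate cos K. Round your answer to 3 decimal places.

0.854

By the law of cosines, l² = k² + m² − 2·k·m·cos L = 932.69, so l ≈ 30.54.
Law of cosines again: cos K = (m² + l² − k²)/(2·m·l) ≈ 0.85436, so ∠K ≈ 31.31°.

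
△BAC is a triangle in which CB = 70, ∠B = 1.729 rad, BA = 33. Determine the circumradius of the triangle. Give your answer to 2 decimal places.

41.50

By the law of cosines, AC² = CB² + BA² − 2·CB·BA·cos B = 6716.9, so AC ≈ 81.956.
Area = ½·CB·BA·sin B ≈ 1140.6.
Circumradius = AC/(2 sin B) ≈ 41.496.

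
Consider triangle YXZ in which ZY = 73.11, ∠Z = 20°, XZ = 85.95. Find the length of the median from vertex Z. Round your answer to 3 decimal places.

m_Z ≈ 78.330

By the law of cosines, YX² = XZ² + ZY² − 2·XZ·ZY·cos Z = 922.79, so YX ≈ 30.377.
Median from Z: ½√(2·XZ² + 2·ZY² − YX²) ≈ 78.33.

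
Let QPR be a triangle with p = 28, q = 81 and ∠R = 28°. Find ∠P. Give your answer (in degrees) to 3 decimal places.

∠P ≈ 13.147°

By the law of cosines, r² = q² + p² − 2·q·p·cos R = 3339.9, so r ≈ 57.792.
Law of cosines again: cos P = (r² + q² − p²)/(2·r·q) ≈ 0.97379, so ∠P ≈ 13.15°.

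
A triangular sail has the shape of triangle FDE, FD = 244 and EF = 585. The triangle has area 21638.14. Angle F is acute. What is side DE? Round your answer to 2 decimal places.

360.16

From area = ½·EF·FD·sin F, we get sin F = 2·area/(EF·FD) ≈ 0.30318.
Taking the acute solution, ∠F ≈ 17.65°.
Law of cosines then gives DE ≈ 360.16.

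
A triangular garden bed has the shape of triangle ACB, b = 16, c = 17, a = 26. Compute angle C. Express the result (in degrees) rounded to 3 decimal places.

By the law of cosines, cos C = (b² + a² − c²) / (2·b·a) ≈ 0.77284, so ∠C ≈ 39.39°.

∠C ≈ 39.391°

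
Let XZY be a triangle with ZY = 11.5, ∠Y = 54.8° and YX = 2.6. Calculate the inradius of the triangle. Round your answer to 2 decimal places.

r ≈ 1.00

By the law of cosines, XZ² = ZY² + YX² − 2·ZY·YX·cos Y = 104.54, so XZ ≈ 10.224.
Area = ½·ZY·YX·sin Y ≈ 12.216.
Semiperimeter s = (11.5+2.6+10.224)/2 = 12.162.
Inradius = area/s = 12.216/12.162 ≈ 1.0044.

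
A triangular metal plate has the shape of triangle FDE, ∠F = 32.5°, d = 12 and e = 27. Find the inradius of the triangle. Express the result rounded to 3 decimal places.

3.050

By the law of cosines, f² = d² + e² − 2·d·e·cos F = 326.48, so f ≈ 18.069.
Area = ½·d·e·sin F ≈ 87.043.
Semiperimeter s = (18.069+12+27)/2 = 28.534.
Inradius = area/s = 87.043/28.534 ≈ 3.0504.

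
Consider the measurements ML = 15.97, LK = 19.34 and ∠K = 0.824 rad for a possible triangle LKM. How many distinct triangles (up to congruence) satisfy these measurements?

LK·sin K = 19.34·sin(0.824 rad) ≈ 14.19.
Since LK sin K < ML < LK (14.19 < 15.97 < 19.34), two triangles exist.

2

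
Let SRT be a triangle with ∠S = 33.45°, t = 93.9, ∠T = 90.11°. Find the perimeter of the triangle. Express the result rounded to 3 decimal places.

The third angle is ∠R = 180° − ∠T − ∠S = 56.44°.
Law of sines: s = t·sin S/sin T ≈ 51.759.
Law of sines: r = t·sin R/sin T ≈ 78.248.
Semiperimeter p = (51.759+78.248+93.9)/2 = 111.95.
Perimeter = 51.759 + 78.248 + 93.9 = 223.91.

223.906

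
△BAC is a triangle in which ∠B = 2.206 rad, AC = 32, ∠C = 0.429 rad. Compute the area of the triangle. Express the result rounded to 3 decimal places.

The third angle is ∠A = π − ∠C − ∠B = 0.507 rad.
Law of sines: CB = AC·sin A/sin B ≈ 19.289.
Law of sines: BA = AC·sin C/sin B ≈ 16.536.
Area = ½·AC·CB·sin C ≈ 128.37.

area ≈ 128.373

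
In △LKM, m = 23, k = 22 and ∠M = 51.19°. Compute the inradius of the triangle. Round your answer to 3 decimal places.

r ≈ 6.735

Law of sines: sin K = k·sin M/m ≈ 0.74535.
Since m ≥ k, only the acute value applies: ∠K ≈ 48.19°.
Then ∠L = 180° − ∠M − ∠K ≈ 80.62°.
Law of sines gives l = m·sin L/sin M ≈ 29.122.
Area = ½·m·k·sin L ≈ 249.62.
Semiperimeter s = (29.122+22+23)/2 = 37.061.
Inradius = area/s = 249.62/37.061 ≈ 6.7353.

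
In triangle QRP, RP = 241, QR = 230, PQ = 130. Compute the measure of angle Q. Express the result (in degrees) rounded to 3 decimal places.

∠Q ≈ 78.699°

By the law of cosines, cos Q = (PQ² + QR² − RP²) / (2·PQ·QR) ≈ 0.19597, so ∠Q ≈ 78.70°.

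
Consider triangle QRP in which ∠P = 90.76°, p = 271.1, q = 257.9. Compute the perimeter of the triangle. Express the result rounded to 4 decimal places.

609.2123

Law of sines: sin Q = q·sin P/p ≈ 0.95123.
Since p ≥ q, only the acute value applies: ∠Q ≈ 72.03°.
Then ∠R = 180° − ∠P − ∠Q ≈ 17.21°.
Law of sines gives r = p·sin R/sin P ≈ 80.212.
Semiperimeter s = (257.9+80.212+271.1)/2 = 304.61.
Perimeter = 257.9 + 80.212 + 271.1 = 609.21.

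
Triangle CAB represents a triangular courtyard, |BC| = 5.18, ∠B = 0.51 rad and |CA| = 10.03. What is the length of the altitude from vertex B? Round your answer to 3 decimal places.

Law of sines: sin A = |BC|·sin B/|CA| ≈ 0.25212.
Since |CA| ≥ |BC|, only the acute value applies: ∠A ≈ 0.255 rad.
Then ∠C = π − ∠B − ∠A ≈ 2.377 rad.
Law of sines gives |AB| = |CA|·sin C/sin B ≈ 14.227.
Area = ½·|CA|·|BC|·sin C ≈ 17.988.
The altitude from B has length 2·area/|CA| ≈ 3.5869.

3.587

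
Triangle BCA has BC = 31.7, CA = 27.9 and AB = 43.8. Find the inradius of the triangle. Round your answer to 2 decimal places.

8.53

Semiperimeter s = (27.9 + 43.8 + 31.7)/2 = 51.7.
Heron's formula: area = √(51.7·23.8·7.9·20) ≈ 440.92.
Inradius = area/s = 440.92/51.7 ≈ 8.5285.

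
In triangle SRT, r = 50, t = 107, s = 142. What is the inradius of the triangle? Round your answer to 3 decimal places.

Semiperimeter p = (142 + 50 + 107)/2 = 149.5.
Heron's formula: area = √(149.5·7.5·99.5·42.5) ≈ 2177.5.
Inradius = area/p = 2177.5/149.5 ≈ 14.565.

14.565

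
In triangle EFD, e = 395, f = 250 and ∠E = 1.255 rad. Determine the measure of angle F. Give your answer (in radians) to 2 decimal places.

Law of sines: sin F = f·sin E/e ≈ 0.60161.
Since e ≥ f, only the acute value applies: ∠F ≈ 0.646 rad.
Then ∠D = π − ∠E − ∠F ≈ 1.241 rad.

0.65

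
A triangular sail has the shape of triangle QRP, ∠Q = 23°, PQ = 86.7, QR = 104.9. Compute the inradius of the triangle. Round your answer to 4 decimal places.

r ≈ 15.2022

By the law of cosines, RP² = PQ² + QR² − 2·PQ·QR·cos Q = 1777.2, so RP ≈ 42.157.
Area = ½·PQ·QR·sin Q ≈ 1776.8.
Semiperimeter s = (42.157+86.7+104.9)/2 = 116.88.
Inradius = area/s = 1776.8/116.88 ≈ 15.202.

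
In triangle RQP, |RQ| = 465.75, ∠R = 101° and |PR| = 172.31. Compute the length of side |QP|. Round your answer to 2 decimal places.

By the law of cosines, |QP|² = |PR|² + |RQ|² − 2·|PR|·|RQ|·cos R = 2.7724e+05, so |QP| ≈ 526.54.

526.54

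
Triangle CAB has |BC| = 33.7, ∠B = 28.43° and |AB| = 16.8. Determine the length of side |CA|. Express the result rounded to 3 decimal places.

20.547

By the law of cosines, |CA|² = |AB|² + |BC|² − 2·|AB|·|BC|·cos B = 422.17, so |CA| ≈ 20.547.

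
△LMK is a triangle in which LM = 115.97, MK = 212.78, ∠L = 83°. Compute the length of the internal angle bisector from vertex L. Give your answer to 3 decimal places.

t_L ≈ 108.530

Law of sines: sin K = LM·sin L/MK ≈ 0.54096.
Since MK ≥ LM, only the acute value applies: ∠K ≈ 32.75°.
Then ∠M = 180° − ∠L − ∠K ≈ 64.25°.
Law of sines gives KL = MK·sin M/sin L ≈ 193.09.
The bisector from L has length 2·KL·LM·cos(∠L/2)/(KL+LM) ≈ 108.53.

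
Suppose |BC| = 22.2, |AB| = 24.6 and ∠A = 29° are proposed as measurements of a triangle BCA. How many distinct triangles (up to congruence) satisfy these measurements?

|AB|·sin A = 24.6·sin(29°) ≈ 11.93.
Since |AB| sin A < |BC| < |AB| (11.93 < 22.2 < 24.6), two triangles exist.

2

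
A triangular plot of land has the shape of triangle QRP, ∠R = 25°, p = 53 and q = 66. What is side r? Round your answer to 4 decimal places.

By the law of cosines, r² = p² + q² − 2·p·q·cos R = 824.47, so r ≈ 28.714.

28.7136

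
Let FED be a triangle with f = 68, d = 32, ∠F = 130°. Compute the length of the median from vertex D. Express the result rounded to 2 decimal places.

54.54

Law of sines: sin D = d·sin F/f ≈ 0.36049.
Since f ≥ d, only the acute value applies: ∠D ≈ 21.13°.
Then ∠E = 180° − ∠F − ∠D ≈ 28.87°.
Law of sines gives e = f·sin E/sin F ≈ 42.859.
Median from D: ½√(2·f² + 2·e² − d²) ≈ 54.538.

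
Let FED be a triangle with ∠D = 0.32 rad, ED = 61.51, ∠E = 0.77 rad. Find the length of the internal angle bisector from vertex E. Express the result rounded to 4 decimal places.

The third angle is ∠F = π − ∠E − ∠D = 2.052 rad.
Law of sines: DF = ED·sin E/sin F ≈ 48.295.
Law of sines: FE = ED·sin D/sin F ≈ 21.823.
The bisector from E has length 2·FE·ED·cos(∠E/2)/(FE+ED) ≈ 29.858.

t_E ≈ 29.8580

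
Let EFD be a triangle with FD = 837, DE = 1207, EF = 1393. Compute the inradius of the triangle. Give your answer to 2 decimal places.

Semiperimeter s = (837 + 1207 + 1393)/2 = 1718.5.
Heron's formula: area = √(1718.5·881.5·511.5·325.5) ≈ 5.0221e+05.
Inradius = area/s = 5.0221e+05/1718.5 ≈ 292.24.

r ≈ 292.24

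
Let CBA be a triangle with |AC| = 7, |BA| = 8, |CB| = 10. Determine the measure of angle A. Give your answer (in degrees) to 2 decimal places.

∠A ≈ 83.33°

By the law of cosines, cos A = (|BA|² + |AC|² − |CB|²) / (2·|BA|·|AC|) ≈ 0.11607, so ∠A ≈ 83.33°.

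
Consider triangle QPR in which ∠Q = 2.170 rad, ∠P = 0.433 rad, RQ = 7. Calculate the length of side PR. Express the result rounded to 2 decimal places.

13.78

The third angle is ∠R = π − ∠Q − ∠P = 0.539 rad.
Law of sines: PR = RQ·sin Q/sin P ≈ 13.776.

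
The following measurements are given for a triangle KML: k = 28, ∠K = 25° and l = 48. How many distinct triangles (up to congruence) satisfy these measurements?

l·sin K = 48·sin(25°) ≈ 20.29.
Since l sin K < k < l (20.29 < 28 < 48), two triangles exist.

2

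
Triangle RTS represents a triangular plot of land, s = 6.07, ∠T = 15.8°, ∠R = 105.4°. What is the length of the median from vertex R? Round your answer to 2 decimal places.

m_R ≈ 2.93

The third angle is ∠S = 180° − ∠R − ∠T = 58.80°.
Law of sines: r = s·sin R/sin S ≈ 6.8416.
Law of sines: t = s·sin T/sin S ≈ 1.9322.
Median from R: ½√(2·t² + 2·s² − r²) ≈ 2.9304.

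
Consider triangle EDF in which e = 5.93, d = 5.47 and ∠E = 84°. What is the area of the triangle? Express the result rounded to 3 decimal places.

area ≈ 7.975

Law of sines: sin D = d·sin E/e ≈ 0.91738.
Since e ≥ d, only the acute value applies: ∠D ≈ 66.55°.
Then ∠F = 180° − ∠E − ∠D ≈ 29.45°.
Law of sines gives f = e·sin F/sin E ≈ 2.9321.
Area = ½·e·d·sin F ≈ 7.9752.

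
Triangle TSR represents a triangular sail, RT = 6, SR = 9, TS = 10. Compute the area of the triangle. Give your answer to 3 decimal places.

area ≈ 26.663

Semiperimeter s = (9 + 6 + 10)/2 = 12.5.
Heron's formula: area = √(12.5·3.5·6.5·2.5) ≈ 26.663.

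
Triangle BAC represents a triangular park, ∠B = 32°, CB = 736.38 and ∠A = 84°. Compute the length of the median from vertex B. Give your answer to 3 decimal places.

The third angle is ∠C = 180° − ∠B − ∠A = 64.00°.
Law of sines: AC = CB·sin B/sin A ≈ 392.37.
Law of sines: BA = CB·sin C/sin A ≈ 665.5.
Median from B: ½√(2·CB² + 2·BA² − AC²) ≈ 673.86.

m_B ≈ 673.857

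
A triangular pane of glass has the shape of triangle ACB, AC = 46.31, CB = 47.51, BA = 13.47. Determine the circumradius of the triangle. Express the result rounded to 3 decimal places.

R ≈ 23.791

By the law of cosines, cos A = (BA² + AC² − CB²) / (2·BA·AC) ≈ 0.05519, so ∠A ≈ 86.84°.
Circumradius = CB/(2 sin A) ≈ 23.791.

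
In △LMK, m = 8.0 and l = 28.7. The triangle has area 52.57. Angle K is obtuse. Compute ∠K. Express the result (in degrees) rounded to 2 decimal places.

152.75

From area = ½·l·m·sin K, we get sin K = 2·area/(l·m) ≈ 0.45793.
Taking the obtuse solution, ∠K ≈ 152.75°.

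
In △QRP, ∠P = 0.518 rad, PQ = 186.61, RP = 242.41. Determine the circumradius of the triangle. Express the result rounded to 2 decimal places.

123.60

By the law of cosines, QR² = RP² + PQ² − 2·RP·PQ·cos P = 14983, so QR ≈ 122.4.
Area = ½·RP·PQ·sin P ≈ 11199.
Circumradius = QR/(2 sin P) ≈ 123.6.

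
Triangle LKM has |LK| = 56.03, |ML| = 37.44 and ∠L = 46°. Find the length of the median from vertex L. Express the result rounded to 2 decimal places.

43.17

By the law of cosines, |KM|² = |ML|² + |LK|² − 2·|ML|·|LK|·cos L = 1626.7, so |KM| ≈ 40.332.
Median from L: ½√(2·|ML|² + 2·|LK|² − |KM|²) ≈ 43.173.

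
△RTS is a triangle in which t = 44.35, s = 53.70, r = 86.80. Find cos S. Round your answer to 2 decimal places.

By the law of cosines, cos S = (r² + t² − s²) / (2·r·t) ≈ 0.85951, so ∠S ≈ 30.74°.

cos S ≈ 0.86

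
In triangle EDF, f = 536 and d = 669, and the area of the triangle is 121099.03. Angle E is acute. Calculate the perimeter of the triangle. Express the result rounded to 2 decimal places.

From area = ½·d·f·sin E, we get sin E = 2·area/(d·f) ≈ 0.67543.
Taking the acute solution, ∠E ≈ 42.49°.
Law of cosines then gives e ≈ 453.87.
Perimeter = 453.87 + 669 + 536 = 1658.9.

1658.87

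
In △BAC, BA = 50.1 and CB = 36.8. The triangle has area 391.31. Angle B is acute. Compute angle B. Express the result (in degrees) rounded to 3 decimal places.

From area = ½·CB·BA·sin B, we get sin B = 2·area/(CB·BA) ≈ 0.42449.
Taking the acute solution, ∠B ≈ 25.12°.

∠B ≈ 25.118°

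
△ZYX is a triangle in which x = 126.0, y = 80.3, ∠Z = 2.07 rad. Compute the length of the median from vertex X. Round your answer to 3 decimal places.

123.534

By the law of cosines, z² = y² + x² − 2·y·x·cos Z = 32011, so z ≈ 178.92.
Median from X: ½√(2·z² + 2·y² − x²) ≈ 123.53.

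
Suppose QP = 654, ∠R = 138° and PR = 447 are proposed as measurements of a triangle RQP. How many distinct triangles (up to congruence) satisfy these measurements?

1

PR·sin R = 447·sin(138°) ≈ 299.1.
Since ∠R is not acute, a triangle exists only if QP > PR; here QP > PR, so there is exactly one triangle.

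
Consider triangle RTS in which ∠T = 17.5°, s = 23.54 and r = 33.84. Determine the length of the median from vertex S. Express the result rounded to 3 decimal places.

m_S ≈ 22.890

By the law of cosines, t² = s² + r² − 2·s·r·cos T = 179.83, so t ≈ 13.41.
Median from S: ½√(2·r² + 2·t² − s²) ≈ 22.89.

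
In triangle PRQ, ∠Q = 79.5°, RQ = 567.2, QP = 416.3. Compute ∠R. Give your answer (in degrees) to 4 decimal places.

∠R ≈ 39.7975°

By the law of cosines, PR² = RQ² + QP² − 2·RQ·QP·cos Q = 4.0896e+05, so PR ≈ 639.5.
Law of cosines again: cos R = (PR² + RQ² − QP²)/(2·PR·RQ) ≈ 0.76831, so ∠R ≈ 39.80°.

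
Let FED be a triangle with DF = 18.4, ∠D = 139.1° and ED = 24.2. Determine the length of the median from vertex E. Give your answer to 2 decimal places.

By the law of cosines, FE² = ED² + DF² − 2·ED·DF·cos D = 1597.3, so FE ≈ 39.967.
Median from E: ½√(2·FE² + 2·ED² − DF²) ≈ 31.731.

31.73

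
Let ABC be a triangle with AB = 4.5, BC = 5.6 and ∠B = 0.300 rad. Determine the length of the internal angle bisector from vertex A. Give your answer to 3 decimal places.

By the law of cosines, CA² = AB² + BC² − 2·AB·BC·cos B = 3.461, so CA ≈ 1.8604.
Law of cosines again: cos A = (CA² + AB² − BC²)/(2·CA·AB) ≈ -0.45683, so ∠A ≈ 2.045 rad.
The bisector from A has length 2·CA·AB·cos(∠A/2)/(CA+AB) ≈ 1.3719.

t_A ≈ 1.372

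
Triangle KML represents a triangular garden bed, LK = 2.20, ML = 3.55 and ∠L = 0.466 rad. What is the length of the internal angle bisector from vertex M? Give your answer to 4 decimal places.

2.3530

By the law of cosines, KM² = ML² + LK² − 2·ML·LK·cos L = 3.488, so KM ≈ 1.8676.
Law of cosines again: cos M = (KM² + ML² − LK²)/(2·KM·ML) ≈ 0.84845, so ∠M ≈ 0.558 rad.
The bisector from M has length 2·KM·ML·cos(∠M/2)/(KM+ML) ≈ 2.353.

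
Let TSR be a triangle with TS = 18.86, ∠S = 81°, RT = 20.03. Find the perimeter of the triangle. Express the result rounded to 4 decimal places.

Law of sines: sin R = TS·sin S/RT ≈ 0.93000.
Since RT ≥ TS, only the acute value applies: ∠R ≈ 68.43°.
Then ∠T = 180° − ∠S − ∠R ≈ 30.57°.
Law of sines gives SR = RT·sin T/sin S ≈ 10.313.
Semiperimeter s = (10.313+20.03+18.86)/2 = 24.601.
Perimeter = 10.313 + 20.03 + 18.86 = 49.203.

perimeter ≈ 49.2028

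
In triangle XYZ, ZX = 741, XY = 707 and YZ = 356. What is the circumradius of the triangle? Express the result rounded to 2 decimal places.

R ≈ 374.97

By the law of cosines, cos X = (ZX² + XY² − YZ²) / (2·ZX·XY) ≈ 0.88015, so ∠X ≈ 28.34°.
Circumradius = YZ/(2 sin X) ≈ 374.97.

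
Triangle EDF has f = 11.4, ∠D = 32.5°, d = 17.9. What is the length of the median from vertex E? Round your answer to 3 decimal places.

7.106

Law of sines: sin F = f·sin D/d ≈ 0.34219.
Since d ≥ f, only the acute value applies: ∠F ≈ 20.01°.
Then ∠E = 180° − ∠D − ∠F ≈ 127.49°.
Law of sines gives e = d·sin E/sin D ≈ 26.434.
Median from E: ½√(2·d² + 2·f² − e²) ≈ 7.106.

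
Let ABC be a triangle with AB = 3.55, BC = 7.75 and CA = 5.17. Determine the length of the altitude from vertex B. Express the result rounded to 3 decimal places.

Semiperimeter s = (7.75 + 5.17 + 3.55)/2 = 8.235.
Heron's formula: area = √(8.235·0.485·3.065·4.685) ≈ 7.5731.
The altitude from B has length 2·area/CA ≈ 2.9296.

h_B ≈ 2.930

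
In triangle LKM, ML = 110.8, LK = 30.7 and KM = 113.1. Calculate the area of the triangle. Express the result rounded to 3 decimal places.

area ≈ 1697.418

Semiperimeter s = (113.1 + 110.8 + 30.7)/2 = 127.3.
Heron's formula: area = √(127.3·14.2·16.5·96.6) ≈ 1697.4.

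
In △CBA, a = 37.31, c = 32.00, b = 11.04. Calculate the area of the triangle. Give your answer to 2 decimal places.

Semiperimeter s = (32 + 11.04 + 37.31)/2 = 40.175.
Heron's formula: area = √(40.175·8.175·29.135·2.865) ≈ 165.57.

165.57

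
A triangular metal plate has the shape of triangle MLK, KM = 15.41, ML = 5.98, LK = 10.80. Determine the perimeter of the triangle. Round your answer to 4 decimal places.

Perimeter = 10.8 + 15.41 + 5.98 = 32.19.

32.1900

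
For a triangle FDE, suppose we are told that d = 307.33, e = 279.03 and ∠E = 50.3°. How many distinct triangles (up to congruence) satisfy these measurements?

2

d·sin E = 307.33·sin(50.3°) ≈ 236.5.
Since d sin E < e < d (236.5 < 279.03 < 307.33), two triangles exist.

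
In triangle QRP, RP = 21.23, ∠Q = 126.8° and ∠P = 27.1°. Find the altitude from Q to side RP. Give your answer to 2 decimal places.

5.31

The third angle is ∠R = 180° − ∠P − ∠Q = 26.10°.
Law of sines: PQ = RP·sin R/sin Q ≈ 11.664.
Law of sines: QR = RP·sin P/sin Q ≈ 12.078.
Area = ½·RP·PQ·sin P ≈ 56.404.
The altitude from Q has length 2·area/RP ≈ 5.3136.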